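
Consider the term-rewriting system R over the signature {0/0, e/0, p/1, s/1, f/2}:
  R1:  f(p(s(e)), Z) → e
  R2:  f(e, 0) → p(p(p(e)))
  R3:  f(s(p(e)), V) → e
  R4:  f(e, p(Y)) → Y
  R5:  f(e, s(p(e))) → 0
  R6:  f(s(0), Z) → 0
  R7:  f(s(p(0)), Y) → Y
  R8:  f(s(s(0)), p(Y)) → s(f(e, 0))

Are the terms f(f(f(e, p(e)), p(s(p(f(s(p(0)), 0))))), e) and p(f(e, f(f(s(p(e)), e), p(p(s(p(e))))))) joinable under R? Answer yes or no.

Reduce t₁ = f(f(f(e, p(e)), p(s(p(f(s(p(0)), 0))))), e):
1. f(f(f(e, p(e)), p(s(p(f(s(p(0)), 0))))), e)  →  f(f(e, p(s(p(f(s(p(0)), 0))))), e)   [R4 at 1.1]
2. f(f(e, p(s(p(f(s(p(0)), 0))))), e)  →  f(s(p(f(s(p(0)), 0))), e)   [R4 at 1]
3. f(s(p(f(s(p(0)), 0))), e)  →  f(s(p(0)), e)   [R7 at 1.1.1]
4. f(s(p(0)), e)  →  e   [R7 at ε]

Reduce t₂ = p(f(e, f(f(s(p(e)), e), p(p(s(p(e))))))):
1. p(f(e, f(f(s(p(e)), e), p(p(s(p(e)))))))  →  p(f(e, f(e, p(p(s(p(e)))))))   [R3 at 1.2.1]
2. p(f(e, f(e, p(p(s(p(e)))))))  →  p(f(e, p(s(p(e)))))   [R4 at 1.2]
3. p(f(e, p(s(p(e)))))  →  p(s(p(e)))   [R4 at 1]

no — NF(t₁) = e, NF(t₂) = p(s(p(e)))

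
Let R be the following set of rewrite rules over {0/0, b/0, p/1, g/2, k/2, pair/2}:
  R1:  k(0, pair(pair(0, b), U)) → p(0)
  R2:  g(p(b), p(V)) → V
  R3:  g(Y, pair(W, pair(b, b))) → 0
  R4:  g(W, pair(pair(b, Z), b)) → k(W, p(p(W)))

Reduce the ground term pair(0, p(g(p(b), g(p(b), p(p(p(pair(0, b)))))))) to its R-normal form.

1. pair(0, p(g(p(b), g(p(b), p(p(p(pair(0, b))))))))  →  pair(0, p(g(p(b), p(p(pair(0, b))))))   [R2 at 2.1.2]
2. pair(0, p(g(p(b), p(p(pair(0, b))))))  →  pair(0, p(p(pair(0, b))))   [R2 at 2.1]

pair(0, p(p(pair(0, b))))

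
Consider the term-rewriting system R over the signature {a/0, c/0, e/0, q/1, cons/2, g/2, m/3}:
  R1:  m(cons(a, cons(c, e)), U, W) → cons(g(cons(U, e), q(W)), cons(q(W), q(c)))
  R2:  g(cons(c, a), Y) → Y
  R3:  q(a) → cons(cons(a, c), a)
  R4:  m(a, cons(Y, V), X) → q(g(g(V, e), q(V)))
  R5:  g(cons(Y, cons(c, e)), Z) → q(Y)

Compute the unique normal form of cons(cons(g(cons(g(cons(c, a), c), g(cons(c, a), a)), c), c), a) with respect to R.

cons(cons(c, c), a)

1. cons(cons(g(cons(g(cons(c, a), c), g(cons(c, a), a)), c), c), a)  →  cons(cons(g(cons(c, g(cons(c, a), a)), c), c), a)   [R2 at 1.1.1.1]
2. cons(cons(g(cons(c, g(cons(c, a), a)), c), c), a)  →  cons(cons(g(cons(c, a), c), c), a)   [R2 at 1.1.1.2]
3. cons(cons(g(cons(c, a), c), c), a)  →  cons(cons(c, c), a)   [R2 at 1.1]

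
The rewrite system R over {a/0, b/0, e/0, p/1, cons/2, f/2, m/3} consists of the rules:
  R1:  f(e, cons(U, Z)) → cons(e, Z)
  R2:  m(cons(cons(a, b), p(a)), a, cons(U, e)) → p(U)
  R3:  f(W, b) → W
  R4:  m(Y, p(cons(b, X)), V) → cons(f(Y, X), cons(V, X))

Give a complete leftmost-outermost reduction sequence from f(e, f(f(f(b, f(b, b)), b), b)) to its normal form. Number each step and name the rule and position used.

1. f(e, f(f(f(b, f(b, b)), b), b))  →  f(e, f(f(b, f(b, b)), b))   [R3 at 2]
2. f(e, f(f(b, f(b, b)), b))  →  f(e, f(b, f(b, b)))   [R3 at 2]
3. f(e, f(b, f(b, b)))  →  f(e, f(b, b))   [R3 at 2.2]
4. f(e, f(b, b))  →  f(e, b)   [R3 at 2]
5. f(e, b)  →  e   [R3 at ε]

e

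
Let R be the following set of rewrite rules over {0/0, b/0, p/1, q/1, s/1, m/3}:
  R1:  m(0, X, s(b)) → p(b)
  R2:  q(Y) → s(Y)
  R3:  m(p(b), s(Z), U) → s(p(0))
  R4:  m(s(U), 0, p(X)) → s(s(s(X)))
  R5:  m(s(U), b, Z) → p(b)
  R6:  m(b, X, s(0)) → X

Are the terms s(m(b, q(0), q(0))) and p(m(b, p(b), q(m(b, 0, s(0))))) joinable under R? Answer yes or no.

no — NF(t₁) = s(s(0)), NF(t₂) = p(p(b))

Reduce t₁ = s(m(b, q(0), q(0))):
1. s(m(b, q(0), q(0)))  →  s(m(b, s(0), q(0)))   [R2 at 1.2]
2. s(m(b, s(0), q(0)))  →  s(m(b, s(0), s(0)))   [R2 at 1.3]
3. s(m(b, s(0), s(0)))  →  s(s(0))   [R6 at 1]

Reduce t₂ = p(m(b, p(b), q(m(b, 0, s(0))))):
1. p(m(b, p(b), q(m(b, 0, s(0)))))  →  p(m(b, p(b), s(m(b, 0, s(0)))))   [R2 at 1.3]
2. p(m(b, p(b), s(m(b, 0, s(0)))))  →  p(m(b, p(b), s(0)))   [R6 at 1.3.1]
3. p(m(b, p(b), s(0)))  →  p(p(b))   [R6 at 1]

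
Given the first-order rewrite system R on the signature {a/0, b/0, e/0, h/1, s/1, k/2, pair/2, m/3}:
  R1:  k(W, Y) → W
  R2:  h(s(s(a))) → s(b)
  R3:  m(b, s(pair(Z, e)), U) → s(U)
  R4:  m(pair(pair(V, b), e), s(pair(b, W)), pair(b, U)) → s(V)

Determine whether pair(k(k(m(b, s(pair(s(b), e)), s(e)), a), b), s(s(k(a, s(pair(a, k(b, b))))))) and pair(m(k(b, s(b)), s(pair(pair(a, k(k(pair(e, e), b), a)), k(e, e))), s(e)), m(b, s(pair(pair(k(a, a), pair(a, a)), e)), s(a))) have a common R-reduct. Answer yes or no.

yes — NF(t₁) = pair(s(s(e)), s(s(a))), NF(t₂) = pair(s(s(e)), s(s(a)))

Reduce t₁ = pair(k(k(m(b, s(pair(s(b), e)), s(e)), a), b), s(s(k(a, s(pair(a, k(b, b))))))):
1. pair(k(k(m(b, s(pair(s(b), e)), s(e)), a), b), s(s(k(a, s(pair(a, k(b, b)))))))  →  pair(k(m(b, s(pair(s(b), e)), s(e)), a), s(s(k(a, s(pair(a, k(b, b)))))))   [R1 at 1]
2. pair(k(m(b, s(pair(s(b), e)), s(e)), a), s(s(k(a, s(pair(a, k(b, b)))))))  →  pair(m(b, s(pair(s(b), e)), s(e)), s(s(k(a, s(pair(a, k(b, b)))))))   [R1 at 1]
3. pair(m(b, s(pair(s(b), e)), s(e)), s(s(k(a, s(pair(a, k(b, b)))))))  →  pair(s(s(e)), s(s(k(a, s(pair(a, k(b, b)))))))   [R3 at 1]
4. pair(s(s(e)), s(s(k(a, s(pair(a, k(b, b)))))))  →  pair(s(s(e)), s(s(a)))   [R1 at 2.1.1]

Reduce t₂ = pair(m(k(b, s(b)), s(pair(pair(a, k(k(pair(e, e), b), a)), k(e, e))), s(e)), m(b, s(pair(pair(k(a, a), pair(a, a)), e)), s(a))):
1. pair(m(k(b, s(b)), s(pair(pair(a, k(k(pair(e, e), b), a)), k(e, e))), s(e)), m(b, s(pair(pair(k(a, a), pair(a, a)), e)), s(a)))  →  pair(m(b, s(pair(pair(a, k(k(pair(e, e), b), a)), k(e, e))), s(e)), m(b, s(pair(pair(k(a, a), pair(a, a)), e)), s(a)))   [R1 at 1.1]
2. pair(m(b, s(pair(pair(a, k(k(pair(e, e), b), a)), k(e, e))), s(e)), m(b, s(pair(pair(k(a, a), pair(a, a)), e)), s(a)))  →  pair(m(b, s(pair(pair(a, k(pair(e, e), b)), k(e, e))), s(e)), m(b, s(pair(pair(k(a, a), pair(a, a)), e)), s(a)))   [R1 at 1.2.1.1.2]
3. pair(m(b, s(pair(pair(a, k(pair(e, e), b)), k(e, e))), s(e)), m(b, s(pair(pair(k(a, a), pair(a, a)), e)), s(a)))  →  pair(m(b, s(pair(pair(a, pair(e, e)), k(e, e))), s(e)), m(b, s(pair(pair(k(a, a), pair(a, a)), e)), s(a)))   [R1 at 1.2.1.1.2]
4. pair(m(b, s(pair(pair(a, pair(e, e)), k(e, e))), s(e)), m(b, s(pair(pair(k(a, a), pair(a, a)), e)), s(a)))  →  pair(m(b, s(pair(pair(a, pair(e, e)), e)), s(e)), m(b, s(pair(pair(k(a, a), pair(a, a)), e)), s(a)))   [R1 at 1.2.1.2]
5. pair(m(b, s(pair(pair(a, pair(e, e)), e)), s(e)), m(b, s(pair(pair(k(a, a), pair(a, a)), e)), s(a)))  →  pair(s(s(e)), m(b, s(pair(pair(k(a, a), pair(a, a)), e)), s(a)))   [R3 at 1]
6. pair(s(s(e)), m(b, s(pair(pair(k(a, a), pair(a, a)), e)), s(a)))  →  pair(s(s(e)), s(s(a)))   [R3 at 2]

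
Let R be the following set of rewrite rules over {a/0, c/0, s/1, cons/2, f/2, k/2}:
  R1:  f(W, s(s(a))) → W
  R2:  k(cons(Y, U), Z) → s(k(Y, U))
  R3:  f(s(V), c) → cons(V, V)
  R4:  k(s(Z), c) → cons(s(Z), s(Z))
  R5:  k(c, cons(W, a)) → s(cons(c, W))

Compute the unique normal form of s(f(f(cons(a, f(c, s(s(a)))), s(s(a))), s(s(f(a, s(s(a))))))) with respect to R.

1. s(f(f(cons(a, f(c, s(s(a)))), s(s(a))), s(s(f(a, s(s(a)))))))  →  s(f(cons(a, f(c, s(s(a)))), s(s(f(a, s(s(a)))))))   [R1 at 1.1]
2. s(f(cons(a, f(c, s(s(a)))), s(s(f(a, s(s(a)))))))  →  s(f(cons(a, c), s(s(f(a, s(s(a)))))))   [R1 at 1.1.2]
3. s(f(cons(a, c), s(s(f(a, s(s(a)))))))  →  s(f(cons(a, c), s(s(a))))   [R1 at 1.2.1.1]
4. s(f(cons(a, c), s(s(a))))  →  s(cons(a, c))   [R1 at 1]

s(cons(a, c))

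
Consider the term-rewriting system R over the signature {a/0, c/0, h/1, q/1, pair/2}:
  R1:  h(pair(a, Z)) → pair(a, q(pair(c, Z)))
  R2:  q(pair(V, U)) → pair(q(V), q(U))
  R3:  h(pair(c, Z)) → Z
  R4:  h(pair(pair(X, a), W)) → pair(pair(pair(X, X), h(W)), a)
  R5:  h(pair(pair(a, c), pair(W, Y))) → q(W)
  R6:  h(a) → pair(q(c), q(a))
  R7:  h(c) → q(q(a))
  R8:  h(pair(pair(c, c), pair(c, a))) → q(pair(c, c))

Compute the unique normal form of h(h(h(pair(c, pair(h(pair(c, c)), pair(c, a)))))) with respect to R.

a

1. h(h(h(pair(c, pair(h(pair(c, c)), pair(c, a))))))  →  h(h(pair(h(pair(c, c)), pair(c, a))))   [R3 at 1.1]
2. h(h(pair(h(pair(c, c)), pair(c, a))))  →  h(h(pair(c, pair(c, a))))   [R3 at 1.1.1]
3. h(h(pair(c, pair(c, a))))  →  h(pair(c, a))   [R3 at 1]
4. h(pair(c, a))  →  a   [R3 at ε]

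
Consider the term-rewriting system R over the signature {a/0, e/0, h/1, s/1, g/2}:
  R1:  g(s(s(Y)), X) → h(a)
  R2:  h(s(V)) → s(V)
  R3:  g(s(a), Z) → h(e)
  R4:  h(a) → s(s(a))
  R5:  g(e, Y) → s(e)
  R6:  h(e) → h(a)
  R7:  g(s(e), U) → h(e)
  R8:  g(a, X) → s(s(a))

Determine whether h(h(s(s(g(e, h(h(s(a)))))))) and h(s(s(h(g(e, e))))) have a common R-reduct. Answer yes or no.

yes — NF(t₁) = s(s(s(e))), NF(t₂) = s(s(s(e)))

Reduce t₁ = h(h(s(s(g(e, h(h(s(a)))))))):
1. h(h(s(s(g(e, h(h(s(a))))))))  →  h(s(s(g(e, h(h(s(a)))))))   [R2 at 1]
2. h(s(s(g(e, h(h(s(a)))))))  →  s(s(g(e, h(h(s(a))))))   [R2 at ε]
3. s(s(g(e, h(h(s(a))))))  →  s(s(s(e)))   [R5 at 1.1]

Reduce t₂ = h(s(s(h(g(e, e))))):
1. h(s(s(h(g(e, e)))))  →  s(s(h(g(e, e))))   [R2 at ε]
2. s(s(h(g(e, e))))  →  s(s(h(s(e))))   [R5 at 1.1.1]
3. s(s(h(s(e))))  →  s(s(s(e)))   [R2 at 1.1]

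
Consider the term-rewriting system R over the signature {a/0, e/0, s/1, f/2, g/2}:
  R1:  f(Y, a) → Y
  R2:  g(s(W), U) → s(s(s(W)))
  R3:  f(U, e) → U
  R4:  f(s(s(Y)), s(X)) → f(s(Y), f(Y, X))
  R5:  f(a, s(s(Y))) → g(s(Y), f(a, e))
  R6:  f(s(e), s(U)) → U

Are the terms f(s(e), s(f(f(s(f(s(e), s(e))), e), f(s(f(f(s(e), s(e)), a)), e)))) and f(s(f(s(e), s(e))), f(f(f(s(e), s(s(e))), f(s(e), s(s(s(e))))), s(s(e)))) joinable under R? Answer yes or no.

yes — NF(t₁) = e, NF(t₂) = e

Reduce t₁ = f(s(e), s(f(f(s(f(s(e), s(e))), e), f(s(f(f(s(e), s(e)), a)), e)))):
1. f(s(e), s(f(f(s(f(s(e), s(e))), e), f(s(f(f(s(e), s(e)), a)), e))))  →  f(f(s(f(s(e), s(e))), e), f(s(f(f(s(e), s(e)), a)), e))   [R6 at ε]
2. f(f(s(f(s(e), s(e))), e), f(s(f(f(s(e), s(e)), a)), e))  →  f(s(f(s(e), s(e))), f(s(f(f(s(e), s(e)), a)), e))   [R3 at 1]
3. f(s(f(s(e), s(e))), f(s(f(f(s(e), s(e)), a)), e))  →  f(s(e), f(s(f(f(s(e), s(e)), a)), e))   [R6 at 1.1]
4. f(s(e), f(s(f(f(s(e), s(e)), a)), e))  →  f(s(e), s(f(f(s(e), s(e)), a)))   [R3 at 2]
5. f(s(e), s(f(f(s(e), s(e)), a)))  →  f(f(s(e), s(e)), a)   [R6 at ε]
6. f(f(s(e), s(e)), a)  →  f(s(e), s(e))   [R1 at ε]
7. f(s(e), s(e))  →  e   [R6 at ε]

Reduce t₂ = f(s(f(s(e), s(e))), f(f(f(s(e), s(s(e))), f(s(e), s(s(s(e))))), s(s(e)))):
1. f(s(f(s(e), s(e))), f(f(f(s(e), s(s(e))), f(s(e), s(s(s(e))))), s(s(e))))  →  f(s(e), f(f(f(s(e), s(s(e))), f(s(e), s(s(s(e))))), s(s(e))))   [R6 at 1.1]
2. f(s(e), f(f(f(s(e), s(s(e))), f(s(e), s(s(s(e))))), s(s(e))))  →  f(s(e), f(f(s(e), f(s(e), s(s(s(e))))), s(s(e))))   [R6 at 2.1.1]
3. f(s(e), f(f(s(e), f(s(e), s(s(s(e))))), s(s(e))))  →  f(s(e), f(f(s(e), s(s(e))), s(s(e))))   [R6 at 2.1.2]
4. f(s(e), f(f(s(e), s(s(e))), s(s(e))))  →  f(s(e), f(s(e), s(s(e))))   [R6 at 2.1]
5. f(s(e), f(s(e), s(s(e))))  →  f(s(e), s(e))   [R6 at 2]
6. f(s(e), s(e))  →  e   [R6 at ε]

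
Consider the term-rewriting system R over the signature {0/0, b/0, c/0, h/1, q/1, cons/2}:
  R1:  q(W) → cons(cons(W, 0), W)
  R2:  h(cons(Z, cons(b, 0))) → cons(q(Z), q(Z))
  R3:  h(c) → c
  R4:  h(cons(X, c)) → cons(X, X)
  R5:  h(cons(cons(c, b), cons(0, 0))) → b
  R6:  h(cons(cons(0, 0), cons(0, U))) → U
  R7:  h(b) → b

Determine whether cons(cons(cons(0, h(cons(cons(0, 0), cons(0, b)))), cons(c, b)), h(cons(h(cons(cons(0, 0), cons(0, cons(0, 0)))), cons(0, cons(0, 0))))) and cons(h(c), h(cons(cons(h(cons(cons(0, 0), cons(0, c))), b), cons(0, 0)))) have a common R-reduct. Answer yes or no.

Reduce t₁ = cons(cons(cons(0, h(cons(cons(0, 0), cons(0, b)))), cons(c, b)), h(cons(h(cons(cons(0, 0), cons(0, cons(0, 0)))), cons(0, cons(0, 0))))):
1. cons(cons(cons(0, h(cons(cons(0, 0), cons(0, b)))), cons(c, b)), h(cons(h(cons(cons(0, 0), cons(0, cons(0, 0)))), cons(0, cons(0, 0)))))  →  cons(cons(cons(0, b), cons(c, b)), h(cons(h(cons(cons(0, 0), cons(0, cons(0, 0)))), cons(0, cons(0, 0)))))   [R6 at 1.1.2]
2. cons(cons(cons(0, b), cons(c, b)), h(cons(h(cons(cons(0, 0), cons(0, cons(0, 0)))), cons(0, cons(0, 0)))))  →  cons(cons(cons(0, b), cons(c, b)), h(cons(cons(0, 0), cons(0, cons(0, 0)))))   [R6 at 2.1.1]
3. cons(cons(cons(0, b), cons(c, b)), h(cons(cons(0, 0), cons(0, cons(0, 0)))))  →  cons(cons(cons(0, b), cons(c, b)), cons(0, 0))   [R6 at 2]

Reduce t₂ = cons(h(c), h(cons(cons(h(cons(cons(0, 0), cons(0, c))), b), cons(0, 0)))):
1. cons(h(c), h(cons(cons(h(cons(cons(0, 0), cons(0, c))), b), cons(0, 0))))  →  cons(c, h(cons(cons(h(cons(cons(0, 0), cons(0, c))), b), cons(0, 0))))   [R3 at 1]
2. cons(c, h(cons(cons(h(cons(cons(0, 0), cons(0, c))), b), cons(0, 0))))  →  cons(c, h(cons(cons(c, b), cons(0, 0))))   [R6 at 2.1.1.1]
3. cons(c, h(cons(cons(c, b), cons(0, 0))))  →  cons(c, b)   [R5 at 2]

no — NF(t₁) = cons(cons(cons(0, b), cons(c, b)), cons(0, 0)), NF(t₂) = cons(c, b)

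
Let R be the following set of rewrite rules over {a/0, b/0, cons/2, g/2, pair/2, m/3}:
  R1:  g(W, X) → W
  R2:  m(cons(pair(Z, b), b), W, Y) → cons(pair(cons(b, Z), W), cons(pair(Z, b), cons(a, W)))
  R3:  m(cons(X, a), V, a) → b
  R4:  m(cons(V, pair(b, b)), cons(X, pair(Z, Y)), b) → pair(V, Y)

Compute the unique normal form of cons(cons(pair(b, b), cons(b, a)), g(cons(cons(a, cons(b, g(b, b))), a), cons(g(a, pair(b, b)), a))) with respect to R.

cons(cons(pair(b, b), cons(b, a)), cons(cons(a, cons(b, b)), a))

1. cons(cons(pair(b, b), cons(b, a)), g(cons(cons(a, cons(b, g(b, b))), a), cons(g(a, pair(b, b)), a)))  →  cons(cons(pair(b, b), cons(b, a)), cons(cons(a, cons(b, g(b, b))), a))   [R1 at 2]
2. cons(cons(pair(b, b), cons(b, a)), cons(cons(a, cons(b, g(b, b))), a))  →  cons(cons(pair(b, b), cons(b, a)), cons(cons(a, cons(b, b)), a))   [R1 at 2.1.2.2]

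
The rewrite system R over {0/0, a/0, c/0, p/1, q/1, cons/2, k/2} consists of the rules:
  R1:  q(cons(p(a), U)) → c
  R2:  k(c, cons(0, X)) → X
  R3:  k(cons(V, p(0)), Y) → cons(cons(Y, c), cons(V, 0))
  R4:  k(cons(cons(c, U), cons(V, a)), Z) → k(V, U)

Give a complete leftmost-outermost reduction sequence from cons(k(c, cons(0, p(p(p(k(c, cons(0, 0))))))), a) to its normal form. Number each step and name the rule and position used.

cons(p(p(p(0))), a)

1. cons(k(c, cons(0, p(p(p(k(c, cons(0, 0))))))), a)  →  cons(p(p(p(k(c, cons(0, 0))))), a)   [R2 at 1]
2. cons(p(p(p(k(c, cons(0, 0))))), a)  →  cons(p(p(p(0))), a)   [R2 at 1.1.1.1]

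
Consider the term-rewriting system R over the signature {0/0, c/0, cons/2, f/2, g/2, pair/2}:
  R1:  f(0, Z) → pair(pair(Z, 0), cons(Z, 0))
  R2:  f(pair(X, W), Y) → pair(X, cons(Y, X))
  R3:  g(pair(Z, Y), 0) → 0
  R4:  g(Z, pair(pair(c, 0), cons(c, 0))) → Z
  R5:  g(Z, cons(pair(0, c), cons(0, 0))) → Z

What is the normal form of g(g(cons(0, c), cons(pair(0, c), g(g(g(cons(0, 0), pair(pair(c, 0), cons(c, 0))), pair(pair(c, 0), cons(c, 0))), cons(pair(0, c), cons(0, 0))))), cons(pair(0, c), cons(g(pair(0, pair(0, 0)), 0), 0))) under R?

cons(0, c)

1. g(g(cons(0, c), cons(pair(0, c), g(g(g(cons(0, 0), pair(pair(c, 0), cons(c, 0))), pair(pair(c, 0), cons(c, 0))), cons(pair(0, c), cons(0, 0))))), cons(pair(0, c), cons(g(pair(0, pair(0, 0)), 0), 0)))  →  g(g(cons(0, c), cons(pair(0, c), g(g(cons(0, 0), pair(pair(c, 0), cons(c, 0))), pair(pair(c, 0), cons(c, 0))))), cons(pair(0, c), cons(g(pair(0, pair(0, 0)), 0), 0)))   [R5 at 1.2.2]
2. g(g(cons(0, c), cons(pair(0, c), g(g(cons(0, 0), pair(pair(c, 0), cons(c, 0))), pair(pair(c, 0), cons(c, 0))))), cons(pair(0, c), cons(g(pair(0, pair(0, 0)), 0), 0)))  →  g(g(cons(0, c), cons(pair(0, c), g(cons(0, 0), pair(pair(c, 0), cons(c, 0))))), cons(pair(0, c), cons(g(pair(0, pair(0, 0)), 0), 0)))   [R4 at 1.2.2]
3. g(g(cons(0, c), cons(pair(0, c), g(cons(0, 0), pair(pair(c, 0), cons(c, 0))))), cons(pair(0, c), cons(g(pair(0, pair(0, 0)), 0), 0)))  →  g(g(cons(0, c), cons(pair(0, c), cons(0, 0))), cons(pair(0, c), cons(g(pair(0, pair(0, 0)), 0), 0)))   [R4 at 1.2.2]
4. g(g(cons(0, c), cons(pair(0, c), cons(0, 0))), cons(pair(0, c), cons(g(pair(0, pair(0, 0)), 0), 0)))  →  g(cons(0, c), cons(pair(0, c), cons(g(pair(0, pair(0, 0)), 0), 0)))   [R5 at 1]
5. g(cons(0, c), cons(pair(0, c), cons(g(pair(0, pair(0, 0)), 0), 0)))  →  g(cons(0, c), cons(pair(0, c), cons(0, 0)))   [R3 at 2.2.1]
6. g(cons(0, c), cons(pair(0, c), cons(0, 0)))  →  cons(0, c)   [R5 at ε]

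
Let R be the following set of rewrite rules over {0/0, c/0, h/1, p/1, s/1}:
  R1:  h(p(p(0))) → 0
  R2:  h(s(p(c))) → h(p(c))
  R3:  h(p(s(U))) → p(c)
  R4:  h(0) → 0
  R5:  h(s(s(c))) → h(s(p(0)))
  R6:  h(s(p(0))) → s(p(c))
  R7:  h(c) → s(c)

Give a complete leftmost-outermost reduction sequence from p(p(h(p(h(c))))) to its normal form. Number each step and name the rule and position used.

p(p(p(c)))

1. p(p(h(p(h(c)))))  →  p(p(h(p(s(c)))))   [R7 at 1.1.1.1]
2. p(p(h(p(s(c)))))  →  p(p(p(c)))   [R3 at 1.1]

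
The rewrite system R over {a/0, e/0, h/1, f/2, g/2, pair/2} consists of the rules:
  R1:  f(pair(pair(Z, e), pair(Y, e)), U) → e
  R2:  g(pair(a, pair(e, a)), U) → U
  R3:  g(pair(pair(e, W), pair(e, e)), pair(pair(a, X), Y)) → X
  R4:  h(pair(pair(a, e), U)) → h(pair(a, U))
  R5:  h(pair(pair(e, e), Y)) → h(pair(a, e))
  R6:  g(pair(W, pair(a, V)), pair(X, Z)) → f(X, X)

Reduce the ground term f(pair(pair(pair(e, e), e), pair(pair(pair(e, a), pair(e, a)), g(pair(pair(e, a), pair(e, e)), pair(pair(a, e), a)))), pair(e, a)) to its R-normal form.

1. f(pair(pair(pair(e, e), e), pair(pair(pair(e, a), pair(e, a)), g(pair(pair(e, a), pair(e, e)), pair(pair(a, e), a)))), pair(e, a))  →  f(pair(pair(pair(e, e), e), pair(pair(pair(e, a), pair(e, a)), e)), pair(e, a))   [R3 at 1.2.2]
2. f(pair(pair(pair(e, e), e), pair(pair(pair(e, a), pair(e, a)), e)), pair(e, a))  →  e   [R1 at ε]

e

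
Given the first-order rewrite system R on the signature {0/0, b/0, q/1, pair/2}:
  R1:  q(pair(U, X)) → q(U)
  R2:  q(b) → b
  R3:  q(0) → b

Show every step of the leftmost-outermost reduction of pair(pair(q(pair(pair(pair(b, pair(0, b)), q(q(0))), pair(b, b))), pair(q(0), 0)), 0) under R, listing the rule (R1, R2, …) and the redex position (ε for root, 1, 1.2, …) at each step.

1. pair(pair(q(pair(pair(pair(b, pair(0, b)), q(q(0))), pair(b, b))), pair(q(0), 0)), 0)  →  pair(pair(q(pair(pair(b, pair(0, b)), q(q(0)))), pair(q(0), 0)), 0)   [R1 at 1.1]
2. pair(pair(q(pair(pair(b, pair(0, b)), q(q(0)))), pair(q(0), 0)), 0)  →  pair(pair(q(pair(b, pair(0, b))), pair(q(0), 0)), 0)   [R1 at 1.1]
3. pair(pair(q(pair(b, pair(0, b))), pair(q(0), 0)), 0)  →  pair(pair(q(b), pair(q(0), 0)), 0)   [R1 at 1.1]
4. pair(pair(q(b), pair(q(0), 0)), 0)  →  pair(pair(b, pair(q(0), 0)), 0)   [R2 at 1.1]
5. pair(pair(b, pair(q(0), 0)), 0)  →  pair(pair(b, pair(b, 0)), 0)   [R3 at 1.2.1]

pair(pair(b, pair(b, 0)), 0)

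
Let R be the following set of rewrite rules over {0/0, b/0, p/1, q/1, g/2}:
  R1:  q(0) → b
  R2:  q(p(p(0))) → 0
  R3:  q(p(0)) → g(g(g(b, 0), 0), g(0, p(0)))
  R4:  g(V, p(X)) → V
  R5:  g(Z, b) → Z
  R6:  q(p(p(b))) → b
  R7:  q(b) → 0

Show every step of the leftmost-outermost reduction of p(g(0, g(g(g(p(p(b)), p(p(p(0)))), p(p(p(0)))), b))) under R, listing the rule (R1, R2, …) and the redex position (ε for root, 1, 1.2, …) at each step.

1. p(g(0, g(g(g(p(p(b)), p(p(p(0)))), p(p(p(0)))), b)))  →  p(g(0, g(g(p(p(b)), p(p(p(0)))), p(p(p(0))))))   [R5 at 1.2]
2. p(g(0, g(g(p(p(b)), p(p(p(0)))), p(p(p(0))))))  →  p(g(0, g(p(p(b)), p(p(p(0))))))   [R4 at 1.2]
3. p(g(0, g(p(p(b)), p(p(p(0))))))  →  p(g(0, p(p(b))))   [R4 at 1.2]
4. p(g(0, p(p(b))))  →  p(0)   [R4 at 1]

p(0)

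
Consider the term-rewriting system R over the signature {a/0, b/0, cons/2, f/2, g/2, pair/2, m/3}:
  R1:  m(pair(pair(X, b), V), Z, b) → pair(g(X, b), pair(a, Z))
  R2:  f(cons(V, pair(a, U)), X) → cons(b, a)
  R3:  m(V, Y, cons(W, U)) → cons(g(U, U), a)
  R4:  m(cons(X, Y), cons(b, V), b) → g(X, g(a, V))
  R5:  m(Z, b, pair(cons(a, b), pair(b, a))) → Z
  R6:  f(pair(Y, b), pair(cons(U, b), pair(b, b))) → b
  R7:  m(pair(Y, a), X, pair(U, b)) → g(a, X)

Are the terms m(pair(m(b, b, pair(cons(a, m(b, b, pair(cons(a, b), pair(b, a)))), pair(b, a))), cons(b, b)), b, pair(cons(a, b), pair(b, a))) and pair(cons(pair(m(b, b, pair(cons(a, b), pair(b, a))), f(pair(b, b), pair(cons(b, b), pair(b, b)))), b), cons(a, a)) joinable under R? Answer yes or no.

no — NF(t₁) = pair(b, cons(b, b)), NF(t₂) = pair(cons(pair(b, b), b), cons(a, a))

Reduce t₁ = m(pair(m(b, b, pair(cons(a, m(b, b, pair(cons(a, b), pair(b, a)))), pair(b, a))), cons(b, b)), b, pair(cons(a, b), pair(b, a))):
1. m(pair(m(b, b, pair(cons(a, m(b, b, pair(cons(a, b), pair(b, a)))), pair(b, a))), cons(b, b)), b, pair(cons(a, b), pair(b, a)))  →  pair(m(b, b, pair(cons(a, m(b, b, pair(cons(a, b), pair(b, a)))), pair(b, a))), cons(b, b))   [R5 at ε]
2. pair(m(b, b, pair(cons(a, m(b, b, pair(cons(a, b), pair(b, a)))), pair(b, a))), cons(b, b))  →  pair(m(b, b, pair(cons(a, b), pair(b, a))), cons(b, b))   [R5 at 1.3.1.2]
3. pair(m(b, b, pair(cons(a, b), pair(b, a))), cons(b, b))  →  pair(b, cons(b, b))   [R5 at 1]

Reduce t₂ = pair(cons(pair(m(b, b, pair(cons(a, b), pair(b, a))), f(pair(b, b), pair(cons(b, b), pair(b, b)))), b), cons(a, a)):
1. pair(cons(pair(m(b, b, pair(cons(a, b), pair(b, a))), f(pair(b, b), pair(cons(b, b), pair(b, b)))), b), cons(a, a))  →  pair(cons(pair(b, f(pair(b, b), pair(cons(b, b), pair(b, b)))), b), cons(a, a))   [R5 at 1.1.1]
2. pair(cons(pair(b, f(pair(b, b), pair(cons(b, b), pair(b, b)))), b), cons(a, a))  →  pair(cons(pair(b, b), b), cons(a, a))   [R6 at 1.1.2]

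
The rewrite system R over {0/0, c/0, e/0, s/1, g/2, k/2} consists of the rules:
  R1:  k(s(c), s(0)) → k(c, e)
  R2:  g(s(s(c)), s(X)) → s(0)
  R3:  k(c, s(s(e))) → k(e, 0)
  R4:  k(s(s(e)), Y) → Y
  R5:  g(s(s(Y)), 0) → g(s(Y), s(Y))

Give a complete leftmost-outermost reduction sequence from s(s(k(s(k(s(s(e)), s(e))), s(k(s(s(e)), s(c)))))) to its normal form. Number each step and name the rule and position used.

s(s(s(s(c))))

1. s(s(k(s(k(s(s(e)), s(e))), s(k(s(s(e)), s(c))))))  →  s(s(k(s(s(e)), s(k(s(s(e)), s(c))))))   [R4 at 1.1.1.1]
2. s(s(k(s(s(e)), s(k(s(s(e)), s(c))))))  →  s(s(s(k(s(s(e)), s(c)))))   [R4 at 1.1]
3. s(s(s(k(s(s(e)), s(c)))))  →  s(s(s(s(c))))   [R4 at 1.1.1]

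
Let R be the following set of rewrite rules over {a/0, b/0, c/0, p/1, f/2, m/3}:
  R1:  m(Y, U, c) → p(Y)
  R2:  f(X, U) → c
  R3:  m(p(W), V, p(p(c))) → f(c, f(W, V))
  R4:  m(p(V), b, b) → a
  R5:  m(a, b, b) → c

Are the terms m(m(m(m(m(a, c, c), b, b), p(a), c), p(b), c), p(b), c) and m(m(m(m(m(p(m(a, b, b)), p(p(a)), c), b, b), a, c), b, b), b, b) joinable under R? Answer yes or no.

Reduce t₁ = m(m(m(m(m(a, c, c), b, b), p(a), c), p(b), c), p(b), c):
1. m(m(m(m(m(a, c, c), b, b), p(a), c), p(b), c), p(b), c)  →  p(m(m(m(m(a, c, c), b, b), p(a), c), p(b), c))   [R1 at ε]
2. p(m(m(m(m(a, c, c), b, b), p(a), c), p(b), c))  →  p(p(m(m(m(a, c, c), b, b), p(a), c)))   [R1 at 1]
3. p(p(m(m(m(a, c, c), b, b), p(a), c)))  →  p(p(p(m(m(a, c, c), b, b))))   [R1 at 1.1]
4. p(p(p(m(m(a, c, c), b, b))))  →  p(p(p(m(p(a), b, b))))   [R1 at 1.1.1.1]
5. p(p(p(m(p(a), b, b))))  →  p(p(p(a)))   [R4 at 1.1.1]

Reduce t₂ = m(m(m(m(m(p(m(a, b, b)), p(p(a)), c), b, b), a, c), b, b), b, b):
1. m(m(m(m(m(p(m(a, b, b)), p(p(a)), c), b, b), a, c), b, b), b, b)  →  m(m(p(m(m(p(m(a, b, b)), p(p(a)), c), b, b)), b, b), b, b)   [R1 at 1.1]
2. m(m(p(m(m(p(m(a, b, b)), p(p(a)), c), b, b)), b, b), b, b)  →  m(a, b, b)   [R4 at 1]
3. m(a, b, b)  →  c   [R5 at ε]

no — NF(t₁) = p(p(p(a))), NF(t₂) = c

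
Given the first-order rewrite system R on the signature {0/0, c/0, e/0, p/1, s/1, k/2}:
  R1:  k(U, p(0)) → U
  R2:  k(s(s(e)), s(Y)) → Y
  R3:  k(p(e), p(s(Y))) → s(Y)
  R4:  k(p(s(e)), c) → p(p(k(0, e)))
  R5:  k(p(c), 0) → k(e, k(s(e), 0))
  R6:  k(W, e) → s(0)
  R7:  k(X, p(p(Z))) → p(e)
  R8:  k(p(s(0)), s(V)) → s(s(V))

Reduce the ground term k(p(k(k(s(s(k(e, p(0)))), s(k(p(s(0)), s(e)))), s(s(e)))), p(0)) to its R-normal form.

p(s(e))

1. k(p(k(k(s(s(k(e, p(0)))), s(k(p(s(0)), s(e)))), s(s(e)))), p(0))  →  p(k(k(s(s(k(e, p(0)))), s(k(p(s(0)), s(e)))), s(s(e))))   [R1 at ε]
2. p(k(k(s(s(k(e, p(0)))), s(k(p(s(0)), s(e)))), s(s(e))))  →  p(k(k(s(s(e)), s(k(p(s(0)), s(e)))), s(s(e))))   [R1 at 1.1.1.1.1]
3. p(k(k(s(s(e)), s(k(p(s(0)), s(e)))), s(s(e))))  →  p(k(k(p(s(0)), s(e)), s(s(e))))   [R2 at 1.1]
4. p(k(k(p(s(0)), s(e)), s(s(e))))  →  p(k(s(s(e)), s(s(e))))   [R8 at 1.1]
5. p(k(s(s(e)), s(s(e))))  →  p(s(e))   [R2 at 1]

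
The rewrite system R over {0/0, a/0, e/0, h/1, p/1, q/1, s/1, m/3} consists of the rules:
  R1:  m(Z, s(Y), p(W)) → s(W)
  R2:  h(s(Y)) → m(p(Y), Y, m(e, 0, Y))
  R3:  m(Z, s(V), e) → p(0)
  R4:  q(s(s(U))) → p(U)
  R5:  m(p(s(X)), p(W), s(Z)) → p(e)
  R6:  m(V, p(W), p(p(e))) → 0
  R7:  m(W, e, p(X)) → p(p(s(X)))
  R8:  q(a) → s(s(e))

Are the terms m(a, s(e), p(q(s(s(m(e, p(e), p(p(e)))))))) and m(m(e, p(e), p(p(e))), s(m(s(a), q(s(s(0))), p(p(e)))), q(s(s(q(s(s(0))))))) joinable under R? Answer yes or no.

Reduce t₁ = m(a, s(e), p(q(s(s(m(e, p(e), p(p(e)))))))):
1. m(a, s(e), p(q(s(s(m(e, p(e), p(p(e))))))))  →  s(q(s(s(m(e, p(e), p(p(e)))))))   [R1 at ε]
2. s(q(s(s(m(e, p(e), p(p(e)))))))  →  s(p(m(e, p(e), p(p(e)))))   [R4 at 1]
3. s(p(m(e, p(e), p(p(e)))))  →  s(p(0))   [R6 at 1.1]

Reduce t₂ = m(m(e, p(e), p(p(e))), s(m(s(a), q(s(s(0))), p(p(e)))), q(s(s(q(s(s(0))))))):
1. m(m(e, p(e), p(p(e))), s(m(s(a), q(s(s(0))), p(p(e)))), q(s(s(q(s(s(0)))))))  →  m(0, s(m(s(a), q(s(s(0))), p(p(e)))), q(s(s(q(s(s(0)))))))   [R6 at 1]
2. m(0, s(m(s(a), q(s(s(0))), p(p(e)))), q(s(s(q(s(s(0)))))))  →  m(0, s(m(s(a), p(0), p(p(e)))), q(s(s(q(s(s(0)))))))   [R4 at 2.1.2]
3. m(0, s(m(s(a), p(0), p(p(e)))), q(s(s(q(s(s(0)))))))  →  m(0, s(0), q(s(s(q(s(s(0)))))))   [R6 at 2.1]
4. m(0, s(0), q(s(s(q(s(s(0)))))))  →  m(0, s(0), p(q(s(s(0)))))   [R4 at 3]
5. m(0, s(0), p(q(s(s(0)))))  →  s(q(s(s(0))))   [R1 at ε]
6. s(q(s(s(0))))  →  s(p(0))   [R4 at 1]

yes — NF(t₁) = s(p(0)), NF(t₂) = s(p(0))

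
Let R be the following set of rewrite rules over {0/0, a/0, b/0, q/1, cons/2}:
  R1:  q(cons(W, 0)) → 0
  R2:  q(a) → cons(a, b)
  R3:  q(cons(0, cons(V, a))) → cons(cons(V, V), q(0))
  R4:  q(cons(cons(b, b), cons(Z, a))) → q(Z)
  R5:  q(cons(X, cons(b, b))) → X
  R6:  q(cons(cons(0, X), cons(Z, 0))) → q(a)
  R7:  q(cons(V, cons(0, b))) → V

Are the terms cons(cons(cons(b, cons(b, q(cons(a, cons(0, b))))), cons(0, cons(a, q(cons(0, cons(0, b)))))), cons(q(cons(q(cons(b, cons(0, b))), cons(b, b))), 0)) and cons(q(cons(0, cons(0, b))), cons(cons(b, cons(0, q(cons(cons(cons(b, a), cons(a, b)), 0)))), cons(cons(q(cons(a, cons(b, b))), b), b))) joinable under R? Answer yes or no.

Reduce t₁ = cons(cons(cons(b, cons(b, q(cons(a, cons(0, b))))), cons(0, cons(a, q(cons(0, cons(0, b)))))), cons(q(cons(q(cons(b, cons(0, b))), cons(b, b))), 0)):
1. cons(cons(cons(b, cons(b, q(cons(a, cons(0, b))))), cons(0, cons(a, q(cons(0, cons(0, b)))))), cons(q(cons(q(cons(b, cons(0, b))), cons(b, b))), 0))  →  cons(cons(cons(b, cons(b, a)), cons(0, cons(a, q(cons(0, cons(0, b)))))), cons(q(cons(q(cons(b, cons(0, b))), cons(b, b))), 0))   [R7 at 1.1.2.2]
2. cons(cons(cons(b, cons(b, a)), cons(0, cons(a, q(cons(0, cons(0, b)))))), cons(q(cons(q(cons(b, cons(0, b))), cons(b, b))), 0))  →  cons(cons(cons(b, cons(b, a)), cons(0, cons(a, 0))), cons(q(cons(q(cons(b, cons(0, b))), cons(b, b))), 0))   [R7 at 1.2.2.2]
3. cons(cons(cons(b, cons(b, a)), cons(0, cons(a, 0))), cons(q(cons(q(cons(b, cons(0, b))), cons(b, b))), 0))  →  cons(cons(cons(b, cons(b, a)), cons(0, cons(a, 0))), cons(q(cons(b, cons(0, b))), 0))   [R5 at 2.1]
4. cons(cons(cons(b, cons(b, a)), cons(0, cons(a, 0))), cons(q(cons(b, cons(0, b))), 0))  →  cons(cons(cons(b, cons(b, a)), cons(0, cons(a, 0))), cons(b, 0))   [R7 at 2.1]

Reduce t₂ = cons(q(cons(0, cons(0, b))), cons(cons(b, cons(0, q(cons(cons(cons(b, a), cons(a, b)), 0)))), cons(cons(q(cons(a, cons(b, b))), b), b))):
1. cons(q(cons(0, cons(0, b))), cons(cons(b, cons(0, q(cons(cons(cons(b, a), cons(a, b)), 0)))), cons(cons(q(cons(a, cons(b, b))), b), b)))  →  cons(0, cons(cons(b, cons(0, q(cons(cons(cons(b, a), cons(a, b)), 0)))), cons(cons(q(cons(a, cons(b, b))), b), b)))   [R7 at 1]
2. cons(0, cons(cons(b, cons(0, q(cons(cons(cons(b, a), cons(a, b)), 0)))), cons(cons(q(cons(a, cons(b, b))), b), b)))  →  cons(0, cons(cons(b, cons(0, 0)), cons(cons(q(cons(a, cons(b, b))), b), b)))   [R1 at 2.1.2.2]
3. cons(0, cons(cons(b, cons(0, 0)), cons(cons(q(cons(a, cons(b, b))), b), b)))  →  cons(0, cons(cons(b, cons(0, 0)), cons(cons(a, b), b)))   [R5 at 2.2.1.1]

no — NF(t₁) = cons(cons(cons(b, cons(b, a)), cons(0, cons(a, 0))), cons(b, 0)), NF(t₂) = cons(0, cons(cons(b, cons(0, 0)), cons(cons(a, b), b)))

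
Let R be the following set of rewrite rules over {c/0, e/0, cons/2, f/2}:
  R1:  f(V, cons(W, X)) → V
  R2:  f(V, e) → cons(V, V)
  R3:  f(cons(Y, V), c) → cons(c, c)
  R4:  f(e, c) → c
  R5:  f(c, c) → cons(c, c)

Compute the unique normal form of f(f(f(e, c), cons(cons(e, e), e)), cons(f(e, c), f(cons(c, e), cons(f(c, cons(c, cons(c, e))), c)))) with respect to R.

1. f(f(f(e, c), cons(cons(e, e), e)), cons(f(e, c), f(cons(c, e), cons(f(c, cons(c, cons(c, e))), c))))  →  f(f(e, c), cons(cons(e, e), e))   [R1 at ε]
2. f(f(e, c), cons(cons(e, e), e))  →  f(e, c)   [R1 at ε]
3. f(e, c)  →  c   [R4 at ε]

c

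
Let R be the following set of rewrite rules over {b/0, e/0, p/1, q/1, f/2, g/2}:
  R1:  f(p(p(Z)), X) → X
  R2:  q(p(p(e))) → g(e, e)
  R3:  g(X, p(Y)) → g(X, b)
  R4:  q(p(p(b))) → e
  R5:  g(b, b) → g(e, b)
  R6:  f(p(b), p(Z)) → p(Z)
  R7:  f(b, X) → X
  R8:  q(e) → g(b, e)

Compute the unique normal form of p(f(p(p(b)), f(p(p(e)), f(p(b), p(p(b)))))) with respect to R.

p(p(p(b)))

1. p(f(p(p(b)), f(p(p(e)), f(p(b), p(p(b))))))  →  p(f(p(p(e)), f(p(b), p(p(b)))))   [R1 at 1]
2. p(f(p(p(e)), f(p(b), p(p(b)))))  →  p(f(p(b), p(p(b))))   [R1 at 1]
3. p(f(p(b), p(p(b))))  →  p(p(p(b)))   [R6 at 1]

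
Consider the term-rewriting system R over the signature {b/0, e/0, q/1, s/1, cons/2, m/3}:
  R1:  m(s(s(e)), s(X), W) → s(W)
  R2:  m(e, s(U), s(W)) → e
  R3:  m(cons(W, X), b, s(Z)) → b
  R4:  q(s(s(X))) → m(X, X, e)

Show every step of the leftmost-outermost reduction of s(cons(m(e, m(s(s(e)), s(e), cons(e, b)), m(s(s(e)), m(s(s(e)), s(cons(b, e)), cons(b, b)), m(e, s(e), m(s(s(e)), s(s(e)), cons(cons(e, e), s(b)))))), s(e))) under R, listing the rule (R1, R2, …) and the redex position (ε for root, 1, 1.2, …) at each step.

1. s(cons(m(e, m(s(s(e)), s(e), cons(e, b)), m(s(s(e)), m(s(s(e)), s(cons(b, e)), cons(b, b)), m(e, s(e), m(s(s(e)), s(s(e)), cons(cons(e, e), s(b)))))), s(e)))  →  s(cons(m(e, s(cons(e, b)), m(s(s(e)), m(s(s(e)), s(cons(b, e)), cons(b, b)), m(e, s(e), m(s(s(e)), s(s(e)), cons(cons(e, e), s(b)))))), s(e)))   [R1 at 1.1.2]
2. s(cons(m(e, s(cons(e, b)), m(s(s(e)), m(s(s(e)), s(cons(b, e)), cons(b, b)), m(e, s(e), m(s(s(e)), s(s(e)), cons(cons(e, e), s(b)))))), s(e)))  →  s(cons(m(e, s(cons(e, b)), m(s(s(e)), s(cons(b, b)), m(e, s(e), m(s(s(e)), s(s(e)), cons(cons(e, e), s(b)))))), s(e)))   [R1 at 1.1.3.2]
3. s(cons(m(e, s(cons(e, b)), m(s(s(e)), s(cons(b, b)), m(e, s(e), m(s(s(e)), s(s(e)), cons(cons(e, e), s(b)))))), s(e)))  →  s(cons(m(e, s(cons(e, b)), s(m(e, s(e), m(s(s(e)), s(s(e)), cons(cons(e, e), s(b)))))), s(e)))   [R1 at 1.1.3]
4. s(cons(m(e, s(cons(e, b)), s(m(e, s(e), m(s(s(e)), s(s(e)), cons(cons(e, e), s(b)))))), s(e)))  →  s(cons(e, s(e)))   [R2 at 1.1]

s(cons(e, s(e)))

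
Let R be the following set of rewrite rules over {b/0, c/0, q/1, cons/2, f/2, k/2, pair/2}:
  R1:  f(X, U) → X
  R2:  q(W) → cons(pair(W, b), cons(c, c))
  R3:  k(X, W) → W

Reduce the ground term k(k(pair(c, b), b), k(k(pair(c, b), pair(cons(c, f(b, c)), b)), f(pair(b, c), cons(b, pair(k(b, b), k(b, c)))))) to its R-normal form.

1. k(k(pair(c, b), b), k(k(pair(c, b), pair(cons(c, f(b, c)), b)), f(pair(b, c), cons(b, pair(k(b, b), k(b, c))))))  →  k(k(pair(c, b), pair(cons(c, f(b, c)), b)), f(pair(b, c), cons(b, pair(k(b, b), k(b, c)))))   [R3 at ε]
2. k(k(pair(c, b), pair(cons(c, f(b, c)), b)), f(pair(b, c), cons(b, pair(k(b, b), k(b, c)))))  →  f(pair(b, c), cons(b, pair(k(b, b), k(b, c))))   [R3 at ε]
3. f(pair(b, c), cons(b, pair(k(b, b), k(b, c))))  →  pair(b, c)   [R1 at ε]

pair(b, c)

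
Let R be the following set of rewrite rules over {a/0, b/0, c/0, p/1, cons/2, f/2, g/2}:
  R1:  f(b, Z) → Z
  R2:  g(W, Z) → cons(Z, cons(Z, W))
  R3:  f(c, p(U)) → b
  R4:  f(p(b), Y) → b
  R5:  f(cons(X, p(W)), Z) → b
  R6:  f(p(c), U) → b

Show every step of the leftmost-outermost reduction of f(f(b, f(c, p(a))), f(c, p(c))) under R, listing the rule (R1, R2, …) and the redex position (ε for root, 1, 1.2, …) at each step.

b

1. f(f(b, f(c, p(a))), f(c, p(c)))  →  f(f(c, p(a)), f(c, p(c)))   [R1 at 1]
2. f(f(c, p(a)), f(c, p(c)))  →  f(b, f(c, p(c)))   [R3 at 1]
3. f(b, f(c, p(c)))  →  f(c, p(c))   [R1 at ε]
4. f(c, p(c))  →  b   [R3 at ε]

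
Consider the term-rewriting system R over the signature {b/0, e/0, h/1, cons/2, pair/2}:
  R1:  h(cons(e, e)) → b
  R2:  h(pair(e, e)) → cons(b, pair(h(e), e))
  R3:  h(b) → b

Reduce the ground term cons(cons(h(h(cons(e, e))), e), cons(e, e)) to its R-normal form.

cons(cons(b, e), cons(e, e))

1. cons(cons(h(h(cons(e, e))), e), cons(e, e))  →  cons(cons(h(b), e), cons(e, e))   [R1 at 1.1.1]
2. cons(cons(h(b), e), cons(e, e))  →  cons(cons(b, e), cons(e, e))   [R3 at 1.1]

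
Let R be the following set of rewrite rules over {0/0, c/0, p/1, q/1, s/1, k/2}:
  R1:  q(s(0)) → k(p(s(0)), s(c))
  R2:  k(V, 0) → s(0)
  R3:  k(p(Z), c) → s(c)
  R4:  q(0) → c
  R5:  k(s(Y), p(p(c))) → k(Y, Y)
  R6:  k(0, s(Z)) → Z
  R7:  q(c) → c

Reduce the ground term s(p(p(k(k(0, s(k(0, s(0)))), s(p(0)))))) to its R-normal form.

1. s(p(p(k(k(0, s(k(0, s(0)))), s(p(0))))))  →  s(p(p(k(k(0, s(0)), s(p(0))))))   [R6 at 1.1.1.1]
2. s(p(p(k(k(0, s(0)), s(p(0))))))  →  s(p(p(k(0, s(p(0))))))   [R6 at 1.1.1.1]
3. s(p(p(k(0, s(p(0))))))  →  s(p(p(p(0))))   [R6 at 1.1.1]

s(p(p(p(0))))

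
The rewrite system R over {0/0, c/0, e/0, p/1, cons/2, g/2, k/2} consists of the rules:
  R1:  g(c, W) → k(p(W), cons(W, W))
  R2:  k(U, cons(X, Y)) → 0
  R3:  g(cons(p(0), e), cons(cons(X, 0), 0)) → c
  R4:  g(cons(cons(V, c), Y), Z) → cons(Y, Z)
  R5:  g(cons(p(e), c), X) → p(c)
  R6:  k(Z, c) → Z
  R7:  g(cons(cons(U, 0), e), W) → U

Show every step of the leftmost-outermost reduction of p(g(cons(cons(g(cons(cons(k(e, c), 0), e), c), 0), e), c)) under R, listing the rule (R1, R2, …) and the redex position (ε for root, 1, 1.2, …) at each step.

p(e)

1. p(g(cons(cons(g(cons(cons(k(e, c), 0), e), c), 0), e), c))  →  p(g(cons(cons(k(e, c), 0), e), c))   [R7 at 1]
2. p(g(cons(cons(k(e, c), 0), e), c))  →  p(k(e, c))   [R7 at 1]
3. p(k(e, c))  →  p(e)   [R6 at 1]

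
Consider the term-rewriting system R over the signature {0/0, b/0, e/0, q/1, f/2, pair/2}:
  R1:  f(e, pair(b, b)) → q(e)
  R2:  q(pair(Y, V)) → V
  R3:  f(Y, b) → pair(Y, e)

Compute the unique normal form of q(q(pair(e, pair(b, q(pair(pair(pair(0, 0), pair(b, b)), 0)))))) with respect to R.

0

1. q(q(pair(e, pair(b, q(pair(pair(pair(0, 0), pair(b, b)), 0))))))  →  q(pair(b, q(pair(pair(pair(0, 0), pair(b, b)), 0))))   [R2 at 1]
2. q(pair(b, q(pair(pair(pair(0, 0), pair(b, b)), 0))))  →  q(pair(pair(pair(0, 0), pair(b, b)), 0))   [R2 at ε]
3. q(pair(pair(pair(0, 0), pair(b, b)), 0))  →  0   [R2 at ε]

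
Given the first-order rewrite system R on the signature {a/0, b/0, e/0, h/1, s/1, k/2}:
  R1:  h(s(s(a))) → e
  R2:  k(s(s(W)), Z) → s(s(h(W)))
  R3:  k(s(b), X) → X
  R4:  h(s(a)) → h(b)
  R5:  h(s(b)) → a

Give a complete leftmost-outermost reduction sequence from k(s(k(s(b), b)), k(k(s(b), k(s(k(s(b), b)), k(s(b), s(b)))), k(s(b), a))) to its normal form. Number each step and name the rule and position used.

a

1. k(s(k(s(b), b)), k(k(s(b), k(s(k(s(b), b)), k(s(b), s(b)))), k(s(b), a)))  →  k(s(b), k(k(s(b), k(s(k(s(b), b)), k(s(b), s(b)))), k(s(b), a)))   [R3 at 1.1]
2. k(s(b), k(k(s(b), k(s(k(s(b), b)), k(s(b), s(b)))), k(s(b), a)))  →  k(k(s(b), k(s(k(s(b), b)), k(s(b), s(b)))), k(s(b), a))   [R3 at ε]
3. k(k(s(b), k(s(k(s(b), b)), k(s(b), s(b)))), k(s(b), a))  →  k(k(s(k(s(b), b)), k(s(b), s(b))), k(s(b), a))   [R3 at 1]
4. k(k(s(k(s(b), b)), k(s(b), s(b))), k(s(b), a))  →  k(k(s(b), k(s(b), s(b))), k(s(b), a))   [R3 at 1.1.1]
5. k(k(s(b), k(s(b), s(b))), k(s(b), a))  →  k(k(s(b), s(b)), k(s(b), a))   [R3 at 1]
6. k(k(s(b), s(b)), k(s(b), a))  →  k(s(b), k(s(b), a))   [R3 at 1]
7. k(s(b), k(s(b), a))  →  k(s(b), a)   [R3 at ε]
8. k(s(b), a)  →  a   [R3 at ε]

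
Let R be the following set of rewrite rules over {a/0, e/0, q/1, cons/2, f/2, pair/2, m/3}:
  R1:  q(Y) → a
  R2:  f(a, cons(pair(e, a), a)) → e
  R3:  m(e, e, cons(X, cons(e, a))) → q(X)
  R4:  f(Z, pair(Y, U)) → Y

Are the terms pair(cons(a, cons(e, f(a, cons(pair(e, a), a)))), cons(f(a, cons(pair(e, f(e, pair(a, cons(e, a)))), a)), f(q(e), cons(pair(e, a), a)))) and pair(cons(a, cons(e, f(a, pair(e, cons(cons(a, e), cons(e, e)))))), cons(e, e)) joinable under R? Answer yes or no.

yes — NF(t₁) = pair(cons(a, cons(e, e)), cons(e, e)), NF(t₂) = pair(cons(a, cons(e, e)), cons(e, e))

Reduce t₁ = pair(cons(a, cons(e, f(a, cons(pair(e, a), a)))), cons(f(a, cons(pair(e, f(e, pair(a, cons(e, a)))), a)), f(q(e), cons(pair(e, a), a)))):
1. pair(cons(a, cons(e, f(a, cons(pair(e, a), a)))), cons(f(a, cons(pair(e, f(e, pair(a, cons(e, a)))), a)), f(q(e), cons(pair(e, a), a))))  →  pair(cons(a, cons(e, e)), cons(f(a, cons(pair(e, f(e, pair(a, cons(e, a)))), a)), f(q(e), cons(pair(e, a), a))))   [R2 at 1.2.2]
2. pair(cons(a, cons(e, e)), cons(f(a, cons(pair(e, f(e, pair(a, cons(e, a)))), a)), f(q(e), cons(pair(e, a), a))))  →  pair(cons(a, cons(e, e)), cons(f(a, cons(pair(e, a), a)), f(q(e), cons(pair(e, a), a))))   [R4 at 2.1.2.1.2]
3. pair(cons(a, cons(e, e)), cons(f(a, cons(pair(e, a), a)), f(q(e), cons(pair(e, a), a))))  →  pair(cons(a, cons(e, e)), cons(e, f(q(e), cons(pair(e, a), a))))   [R2 at 2.1]
4. pair(cons(a, cons(e, e)), cons(e, f(q(e), cons(pair(e, a), a))))  →  pair(cons(a, cons(e, e)), cons(e, f(a, cons(pair(e, a), a))))   [R1 at 2.2.1]
5. pair(cons(a, cons(e, e)), cons(e, f(a, cons(pair(e, a), a))))  →  pair(cons(a, cons(e, e)), cons(e, e))   [R2 at 2.2]

Reduce t₂ = pair(cons(a, cons(e, f(a, pair(e, cons(cons(a, e), cons(e, e)))))), cons(e, e)):
1. pair(cons(a, cons(e, f(a, pair(e, cons(cons(a, e), cons(e, e)))))), cons(e, e))  →  pair(cons(a, cons(e, e)), cons(e, e))   [R4 at 1.2.2]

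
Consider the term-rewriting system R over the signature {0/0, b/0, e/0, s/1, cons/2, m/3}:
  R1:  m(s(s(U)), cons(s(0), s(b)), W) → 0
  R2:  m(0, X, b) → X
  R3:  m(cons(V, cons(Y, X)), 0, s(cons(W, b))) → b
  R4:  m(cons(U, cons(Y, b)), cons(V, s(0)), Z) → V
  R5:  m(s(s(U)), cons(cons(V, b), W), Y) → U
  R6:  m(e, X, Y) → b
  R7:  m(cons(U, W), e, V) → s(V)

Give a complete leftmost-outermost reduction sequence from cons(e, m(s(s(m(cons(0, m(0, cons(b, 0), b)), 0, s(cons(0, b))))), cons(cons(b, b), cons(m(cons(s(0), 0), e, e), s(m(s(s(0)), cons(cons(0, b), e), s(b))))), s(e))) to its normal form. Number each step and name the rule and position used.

cons(e, b)

1. cons(e, m(s(s(m(cons(0, m(0, cons(b, 0), b)), 0, s(cons(0, b))))), cons(cons(b, b), cons(m(cons(s(0), 0), e, e), s(m(s(s(0)), cons(cons(0, b), e), s(b))))), s(e)))  →  cons(e, m(cons(0, m(0, cons(b, 0), b)), 0, s(cons(0, b))))   [R5 at 2]
2. cons(e, m(cons(0, m(0, cons(b, 0), b)), 0, s(cons(0, b))))  →  cons(e, m(cons(0, cons(b, 0)), 0, s(cons(0, b))))   [R2 at 2.1.2]
3. cons(e, m(cons(0, cons(b, 0)), 0, s(cons(0, b))))  →  cons(e, b)   [R3 at 2]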